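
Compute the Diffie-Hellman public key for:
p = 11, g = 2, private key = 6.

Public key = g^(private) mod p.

Step 1: A = g^a mod p = 2^6 mod 11.
  2^1 mod 11 = 2
  2^2 mod 11 = (2 * 2) mod 11 = 4
  2^3 mod 11 = (4 * 2) mod 11 = 8
  2^4 mod 11 = (8 * 2) mod 11 = 5
  2^5 mod 11 = (5 * 2) mod 11 = 10
  2^6 mod 11 = (10 * 2) mod 11 = 9
Result: A = 9.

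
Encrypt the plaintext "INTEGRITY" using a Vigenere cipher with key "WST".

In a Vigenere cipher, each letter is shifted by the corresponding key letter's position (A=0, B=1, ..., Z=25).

Step 1: Repeat key to match plaintext length:
  Plaintext: INTEGRITY
  Key:       WSTWSTWST
Step 2: Encrypt each letter:
  I(8) + W(22) = (8+22) mod 26 = 4 = E
  N(13) + S(18) = (13+18) mod 26 = 5 = F
  T(19) + T(19) = (19+19) mod 26 = 12 = M
  E(4) + W(22) = (4+22) mod 26 = 0 = A
  G(6) + S(18) = (6+18) mod 26 = 24 = Y
  R(17) + T(19) = (17+19) mod 26 = 10 = K
  I(8) + W(22) = (8+22) mod 26 = 4 = E
  T(19) + S(18) = (19+18) mod 26 = 11 = L
  Y(24) + T(19) = (24+19) mod 26 = 17 = R
Ciphertext: EFMAYKELR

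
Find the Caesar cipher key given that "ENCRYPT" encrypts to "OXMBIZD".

Step 1: Compare first letters: E (position 4) -> O (position 14).
Step 2: Shift = (14 - 4) mod 26 = 10.
The shift value is 10.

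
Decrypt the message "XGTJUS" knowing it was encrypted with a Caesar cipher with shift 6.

Step 1: Reverse the shift by subtracting 6 from each letter position.
  X (position 23) -> position (23-6) mod 26 = 17 -> R
  G (position 6) -> position (6-6) mod 26 = 0 -> A
  T (position 19) -> position (19-6) mod 26 = 13 -> N
  J (position 9) -> position (9-6) mod 26 = 3 -> D
  U (position 20) -> position (20-6) mod 26 = 14 -> O
  S (position 18) -> position (18-6) mod 26 = 12 -> M
Decrypted message: RANDOM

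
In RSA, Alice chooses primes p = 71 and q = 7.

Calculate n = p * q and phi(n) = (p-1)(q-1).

Step 1: n = p * q = 71 * 7 = 497.
Step 2: phi(n) = (p-1)(q-1) = 70 * 6 = 420.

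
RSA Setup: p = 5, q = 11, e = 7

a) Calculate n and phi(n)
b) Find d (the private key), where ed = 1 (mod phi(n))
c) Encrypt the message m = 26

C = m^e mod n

Step 1: n = 5 * 11 = 55.
Step 2: phi(n) = (5-1)(11-1) = 4 * 10 = 40.
Step 3: Find d = 7^(-1) mod 40 = 23.
  Verify: 7 * 23 = 161 = 1 (mod 40).
Step 4: C = 26^7 mod 55 = 16.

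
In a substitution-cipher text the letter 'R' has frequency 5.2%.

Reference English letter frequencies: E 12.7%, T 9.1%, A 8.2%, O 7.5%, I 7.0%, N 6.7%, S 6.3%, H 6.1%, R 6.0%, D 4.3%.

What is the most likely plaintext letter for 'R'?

Step 1: The observed frequency is 5.2%.
Step 2: Compare with English frequencies:
  E: 12.7% (difference: 7.5%)
  T: 9.1% (difference: 3.9%)
  A: 8.2% (difference: 3.0%)
  O: 7.5% (difference: 2.3%)
  I: 7.0% (difference: 1.8%)
  N: 6.7% (difference: 1.5%)
  S: 6.3% (difference: 1.1%)
  H: 6.1% (difference: 0.9%)
  R: 6.0% (difference: 0.8%) <-- closest
  D: 4.3% (difference: 0.9%)
Step 3: 'R' most likely represents 'R' (frequency 6.0%).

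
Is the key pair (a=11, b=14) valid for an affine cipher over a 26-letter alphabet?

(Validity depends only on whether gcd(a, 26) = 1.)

Step 1: Compute gcd(11, 26).
Step 2: gcd(11, 26) = 1.
Since gcd = 1, 11 is coprime with 26, so it is a valid key.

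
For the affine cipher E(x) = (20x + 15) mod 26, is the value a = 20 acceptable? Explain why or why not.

Step 1: Compute gcd(20, 26).
Step 2: gcd(20, 26) = 2.
Since gcd = 2 != 1, 20 shares a common factor with 26, so it cannot be used.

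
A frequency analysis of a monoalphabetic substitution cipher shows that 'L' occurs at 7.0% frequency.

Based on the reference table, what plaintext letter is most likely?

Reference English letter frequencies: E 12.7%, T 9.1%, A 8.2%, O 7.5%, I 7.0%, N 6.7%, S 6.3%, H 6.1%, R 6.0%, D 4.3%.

Step 1: The observed frequency is 7.0%.
Step 2: Compare with English frequencies:
  E: 12.7% (difference: 5.7%)
  T: 9.1% (difference: 2.1%)
  A: 8.2% (difference: 1.2%)
  O: 7.5% (difference: 0.5%)
  I: 7.0% (difference: 0.0%) <-- closest
  N: 6.7% (difference: 0.3%)
  S: 6.3% (difference: 0.7%)
  H: 6.1% (difference: 0.9%)
  R: 6.0% (difference: 1.0%)
  D: 4.3% (difference: 2.7%)
Step 3: 'L' most likely represents 'I' (frequency 7.0%).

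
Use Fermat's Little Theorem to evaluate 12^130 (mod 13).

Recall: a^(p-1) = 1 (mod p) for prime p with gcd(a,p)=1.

Step 1: Since 13 is prime, by Fermat's Little Theorem: 12^12 = 1 (mod 13).
Step 2: Reduce exponent: 130 mod 12 = 10.
Step 3: So 12^130 = 12^10 (mod 13).
Step 4: 12^10 mod 13 = 1.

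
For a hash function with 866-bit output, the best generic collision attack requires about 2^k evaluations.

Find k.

Step 1: The hash has a 866-bit output.
Step 2: Collision resistance means it should be infeasible to find any x != y with h(x) = h(y).
By the birthday bound, a generic collision search succeeds after about sqrt(2^866) = 2^(866/2) = 2^433 evaluations.
Step 3: Security level = 433 bits.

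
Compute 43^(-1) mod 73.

Step 1: We need x such that 43 * x = 1 (mod 73).
Step 2: Using the extended Euclidean algorithm or trial:
  43 * 17 = 731 = 10 * 73 + 1.
Step 3: Since 731 mod 73 = 1, the inverse is x = 17.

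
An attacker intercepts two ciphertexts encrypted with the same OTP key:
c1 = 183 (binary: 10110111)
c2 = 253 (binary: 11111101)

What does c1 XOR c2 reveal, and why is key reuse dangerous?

Step 1: c1 XOR c2 = (m1 XOR k) XOR (m2 XOR k).
Step 2: By XOR associativity/commutativity: = m1 XOR m2 XOR k XOR k = m1 XOR m2.
Step 3: 10110111 XOR 11111101 = 01001010 = 74.
Step 4: The key cancels out! An attacker learns m1 XOR m2 = 74, revealing the relationship between plaintexts.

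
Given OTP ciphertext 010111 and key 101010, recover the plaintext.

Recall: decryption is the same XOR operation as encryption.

Step 1: XOR ciphertext with key:
  Ciphertext: 010111
  Key:        101010
  XOR:        111101
Step 2: Plaintext = 111101 = 61 in decimal.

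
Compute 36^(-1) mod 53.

Step 1: We need x such that 36 * x = 1 (mod 53).
Step 2: Using the extended Euclidean algorithm or trial:
  36 * 28 = 1008 = 19 * 53 + 1.
Step 3: Since 1008 mod 53 = 1, the inverse is x = 28.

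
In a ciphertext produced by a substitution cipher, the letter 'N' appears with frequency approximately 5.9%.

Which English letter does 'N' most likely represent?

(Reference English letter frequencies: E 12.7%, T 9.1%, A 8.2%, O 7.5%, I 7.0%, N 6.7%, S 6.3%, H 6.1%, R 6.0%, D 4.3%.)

Step 1: The observed frequency is 5.9%.
Step 2: Compare with English frequencies:
  E: 12.7% (difference: 6.8%)
  T: 9.1% (difference: 3.2%)
  A: 8.2% (difference: 2.3%)
  O: 7.5% (difference: 1.6%)
  I: 7.0% (difference: 1.1%)
  N: 6.7% (difference: 0.8%)
  S: 6.3% (difference: 0.4%)
  H: 6.1% (difference: 0.2%)
  R: 6.0% (difference: 0.1%) <-- closest
  D: 4.3% (difference: 1.6%)
Step 3: 'N' most likely represents 'R' (frequency 6.0%).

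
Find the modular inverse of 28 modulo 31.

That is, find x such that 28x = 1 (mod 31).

Step 1: We need x such that 28 * x = 1 (mod 31).
Step 2: Using the extended Euclidean algorithm or trial:
  28 * 10 = 280 = 9 * 31 + 1.
Step 3: Since 280 mod 31 = 1, the inverse is x = 10.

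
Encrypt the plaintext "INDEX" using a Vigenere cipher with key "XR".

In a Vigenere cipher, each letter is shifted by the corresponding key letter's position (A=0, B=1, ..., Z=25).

Step 1: Repeat key to match plaintext length:
  Plaintext: INDEX
  Key:       XRXRX
Step 2: Encrypt each letter:
  I(8) + X(23) = (8+23) mod 26 = 5 = F
  N(13) + R(17) = (13+17) mod 26 = 4 = E
  D(3) + X(23) = (3+23) mod 26 = 0 = A
  E(4) + R(17) = (4+17) mod 26 = 21 = V
  X(23) + X(23) = (23+23) mod 26 = 20 = U
Ciphertext: FEAVU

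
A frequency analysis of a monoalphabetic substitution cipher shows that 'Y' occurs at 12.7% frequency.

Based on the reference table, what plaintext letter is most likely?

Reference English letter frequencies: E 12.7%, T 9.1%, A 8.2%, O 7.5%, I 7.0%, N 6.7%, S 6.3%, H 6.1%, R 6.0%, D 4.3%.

Step 1: The observed frequency is 12.7%.
Step 2: Compare with English frequencies:
  E: 12.7% (difference: 0.0%) <-- closest
  T: 9.1% (difference: 3.6%)
  A: 8.2% (difference: 4.5%)
  O: 7.5% (difference: 5.2%)
  I: 7.0% (difference: 5.7%)
  N: 6.7% (difference: 6.0%)
  S: 6.3% (difference: 6.4%)
  H: 6.1% (difference: 6.6%)
  R: 6.0% (difference: 6.7%)
  D: 4.3% (difference: 8.4%)
Step 3: 'Y' most likely represents 'E' (frequency 12.7%).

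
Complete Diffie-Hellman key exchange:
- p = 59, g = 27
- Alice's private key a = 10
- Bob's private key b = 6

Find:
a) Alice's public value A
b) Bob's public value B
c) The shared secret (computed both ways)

Step 1: A = g^a mod p = 27^10 mod 59 = 3.
Step 2: B = g^b mod p = 27^6 mod 59 = 57.
Step 3: Alice computes s = B^a mod p = 57^10 mod 59 = 21.
Step 4: Bob computes s = A^b mod p = 3^6 mod 59 = 21.
Both sides agree: shared secret = 21.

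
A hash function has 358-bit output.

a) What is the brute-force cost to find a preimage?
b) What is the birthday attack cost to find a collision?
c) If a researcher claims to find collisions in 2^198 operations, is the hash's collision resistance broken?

Step 1: Preimage resistance requires brute-force of 2^358 operations.
Step 2: Collision resistance (birthday bound) = 2^(358/2) = 2^179.
Step 3: The claimed attack costs 2^198 operations.
Step 4: Since 2^198 >= 2^179, the claimed attack is no faster than the generic birthday attack, so this does not break collision resistance.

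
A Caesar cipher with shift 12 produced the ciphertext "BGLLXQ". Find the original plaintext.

Step 1: Reverse the shift by subtracting 12 from each letter position.
  B (position 1) -> position (1-12) mod 26 = 15 -> P
  G (position 6) -> position (6-12) mod 26 = 20 -> U
  L (position 11) -> position (11-12) mod 26 = 25 -> Z
  L (position 11) -> position (11-12) mod 26 = 25 -> Z
  X (position 23) -> position (23-12) mod 26 = 11 -> L
  Q (position 16) -> position (16-12) mod 26 = 4 -> E
Decrypted message: PUZZLE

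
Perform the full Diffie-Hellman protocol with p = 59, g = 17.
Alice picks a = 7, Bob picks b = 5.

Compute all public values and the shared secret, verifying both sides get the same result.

Step 1: A = g^a mod p = 17^7 mod 59 = 45.
Step 2: B = g^b mod p = 17^5 mod 59 = 22.
Step 3: Alice computes s = B^a mod p = 22^7 mod 59 = 20.
Step 4: Bob computes s = A^b mod p = 45^5 mod 59 = 20.
Both sides agree: shared secret = 20.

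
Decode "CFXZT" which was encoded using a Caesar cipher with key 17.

Step 1: Reverse the shift by subtracting 17 from each letter position.
  C (position 2) -> position (2-17) mod 26 = 11 -> L
  F (position 5) -> position (5-17) mod 26 = 14 -> O
  X (position 23) -> position (23-17) mod 26 = 6 -> G
  Z (position 25) -> position (25-17) mod 26 = 8 -> I
  T (position 19) -> position (19-17) mod 26 = 2 -> C
Decrypted message: LOGIC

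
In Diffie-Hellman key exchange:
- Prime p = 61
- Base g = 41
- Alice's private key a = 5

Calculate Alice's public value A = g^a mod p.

Step 1: A = g^a mod p = 41^5 mod 61.
  41^1 mod 61 = 41
  41^2 mod 61 = (41 * 41) mod 61 = 34
  41^3 mod 61 = (34 * 41) mod 61 = 52
  41^4 mod 61 = (52 * 41) mod 61 = 58
  41^5 mod 61 = (58 * 41) mod 61 = 60
Result: A = 60.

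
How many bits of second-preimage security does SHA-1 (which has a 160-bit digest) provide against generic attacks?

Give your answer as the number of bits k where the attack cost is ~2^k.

Step 1: The hash has a 160-bit output.
Step 2: Second-preimage resistance means: given a specific input x, it should be infeasible to find a different y with h(y) = h(x).
With a 160-bit output, a generic search for a second preimage costs about 2^160 evaluations (each trial matches the fixed target with probability 2^-160).
Step 3: Security level = 160 bits.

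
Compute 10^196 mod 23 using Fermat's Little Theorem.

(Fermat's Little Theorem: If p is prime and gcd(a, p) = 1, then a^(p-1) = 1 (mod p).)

Step 1: Since 23 is prime, by Fermat's Little Theorem: 10^22 = 1 (mod 23).
Step 2: Reduce exponent: 196 mod 22 = 20.
Step 3: So 10^196 = 10^20 (mod 23).
Step 4: 10^20 mod 23 = 3.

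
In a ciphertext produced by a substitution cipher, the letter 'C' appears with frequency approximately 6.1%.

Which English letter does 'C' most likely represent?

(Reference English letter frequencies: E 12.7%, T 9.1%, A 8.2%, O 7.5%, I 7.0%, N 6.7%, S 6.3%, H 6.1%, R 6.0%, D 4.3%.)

Step 1: The observed frequency is 6.1%.
Step 2: Compare with English frequencies:
  E: 12.7% (difference: 6.6%)
  T: 9.1% (difference: 3.0%)
  A: 8.2% (difference: 2.1%)
  O: 7.5% (difference: 1.4%)
  I: 7.0% (difference: 0.9%)
  N: 6.7% (difference: 0.6%)
  S: 6.3% (difference: 0.2%)
  H: 6.1% (difference: 0.0%) <-- closest
  R: 6.0% (difference: 0.1%)
  D: 4.3% (difference: 1.8%)
Step 3: 'C' most likely represents 'H' (frequency 6.1%).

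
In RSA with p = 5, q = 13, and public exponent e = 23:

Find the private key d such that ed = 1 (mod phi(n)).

Step 1: n = 5 * 13 = 65.
Step 2: phi(n) = 4 * 12 = 48.
Step 3: Find d such that 23 * d = 1 (mod 48).
Step 4: d = 23^(-1) mod 48 = 23.
Verification: 23 * 23 = 529 = 11 * 48 + 1.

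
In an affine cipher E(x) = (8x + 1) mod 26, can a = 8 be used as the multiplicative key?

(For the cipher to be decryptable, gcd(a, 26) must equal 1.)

Step 1: Compute gcd(8, 26).
Step 2: gcd(8, 26) = 2.
Since gcd = 2 != 1, 8 shares a common factor with 26, so it cannot be used.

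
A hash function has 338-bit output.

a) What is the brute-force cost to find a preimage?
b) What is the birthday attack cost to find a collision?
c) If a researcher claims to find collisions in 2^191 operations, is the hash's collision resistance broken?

Step 1: Preimage resistance requires brute-force of 2^338 operations.
Step 2: Collision resistance (birthday bound) = 2^(338/2) = 2^169.
Step 3: The claimed attack costs 2^191 operations.
Step 4: Since 2^191 >= 2^169, the claimed attack is no faster than the generic birthday attack, so this does not break collision resistance.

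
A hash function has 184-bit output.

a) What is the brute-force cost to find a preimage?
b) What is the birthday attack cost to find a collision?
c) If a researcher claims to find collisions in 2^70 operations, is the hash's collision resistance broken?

Step 1: Preimage resistance requires brute-force of 2^184 operations.
Step 2: Collision resistance (birthday bound) = 2^(184/2) = 2^92.
Step 3: The claimed attack costs 2^70 operations.
Step 4: Since 2^70 < 2^92, the claimed attack beats the generic birthday bound, so collision resistance is broken.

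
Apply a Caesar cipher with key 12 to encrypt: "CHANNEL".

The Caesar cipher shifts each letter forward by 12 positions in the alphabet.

Step 1: For each letter, shift forward by 12 positions (mod 26).
  C (position 2) -> position (2+12) mod 26 = 14 -> O
  H (position 7) -> position (7+12) mod 26 = 19 -> T
  A (position 0) -> position (0+12) mod 26 = 12 -> M
  N (position 13) -> position (13+12) mod 26 = 25 -> Z
  N (position 13) -> position (13+12) mod 26 = 25 -> Z
  E (position 4) -> position (4+12) mod 26 = 16 -> Q
  L (position 11) -> position (11+12) mod 26 = 23 -> X
Result: OTMZZQX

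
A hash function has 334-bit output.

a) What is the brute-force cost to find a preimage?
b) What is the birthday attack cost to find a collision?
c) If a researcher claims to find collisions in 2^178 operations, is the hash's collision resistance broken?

Step 1: Preimage resistance requires brute-force of 2^334 operations.
Step 2: Collision resistance (birthday bound) = 2^(334/2) = 2^167.
Step 3: The claimed attack costs 2^178 operations.
Step 4: Since 2^178 >= 2^167, the claimed attack is no faster than the generic birthday attack, so this does not break collision resistance.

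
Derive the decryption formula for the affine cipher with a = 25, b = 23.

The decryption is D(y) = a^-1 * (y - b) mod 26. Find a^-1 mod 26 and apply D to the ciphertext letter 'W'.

Step 1: Find a^-1, the modular inverse of 25 mod 26.
Step 2: We need 25 * a^-1 = 1 (mod 26).
Step 3: 25 * 25 = 625 = 24 * 26 + 1, so a^-1 = 25.
Step 4: D(y) = 25(y - 23) mod 26.
Step 5: Apply to 'W' (y = 22): D(22) = 25 * (22 - 23) mod 26 = 25 * -1 mod 26 = 1 -> 'B'.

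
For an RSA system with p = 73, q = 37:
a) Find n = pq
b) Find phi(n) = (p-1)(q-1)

Step 1: n = p * q = 73 * 37 = 2701.
Step 2: phi(n) = (p-1)(q-1) = 72 * 36 = 2592.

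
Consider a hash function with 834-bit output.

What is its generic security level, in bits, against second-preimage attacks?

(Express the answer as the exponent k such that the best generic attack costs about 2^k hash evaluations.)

Step 1: The hash has a 834-bit output.
Step 2: Second-preimage resistance means: given a specific input x, it should be infeasible to find a different y with h(y) = h(x).
With a 834-bit output, a generic search for a second preimage costs about 2^834 evaluations (each trial matches the fixed target with probability 2^-834).
Step 3: Security level = 834 bits.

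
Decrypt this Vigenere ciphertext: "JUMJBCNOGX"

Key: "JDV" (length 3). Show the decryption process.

Step 1: Key 'JDV' has length 3. Extended key: JDVJDVJDVJ
Step 2: Decrypt each position:
  J(9) - J(9) = 0 = A
  U(20) - D(3) = 17 = R
  M(12) - V(21) = 17 = R
  J(9) - J(9) = 0 = A
  B(1) - D(3) = 24 = Y
  C(2) - V(21) = 7 = H
  N(13) - J(9) = 4 = E
  O(14) - D(3) = 11 = L
  G(6) - V(21) = 11 = L
  X(23) - J(9) = 14 = O
Plaintext: ARRAYHELLO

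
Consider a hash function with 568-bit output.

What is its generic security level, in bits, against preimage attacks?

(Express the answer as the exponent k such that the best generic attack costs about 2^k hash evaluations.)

Step 1: The hash has a 568-bit output.
Step 2: Preimage resistance means: given a digest h(x), it should be infeasible to find any input that hashes to it.
With a 568-bit output there are 2^568 possible digests, so a generic brute-force preimage search costs about 2^568 evaluations.
Step 3: Security level = 568 bits.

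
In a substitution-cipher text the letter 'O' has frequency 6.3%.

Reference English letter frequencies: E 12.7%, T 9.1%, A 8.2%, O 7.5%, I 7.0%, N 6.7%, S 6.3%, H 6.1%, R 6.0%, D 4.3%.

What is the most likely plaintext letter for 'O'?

Step 1: The observed frequency is 6.3%.
Step 2: Compare with English frequencies:
  E: 12.7% (difference: 6.4%)
  T: 9.1% (difference: 2.8%)
  A: 8.2% (difference: 1.9%)
  O: 7.5% (difference: 1.2%)
  I: 7.0% (difference: 0.7%)
  N: 6.7% (difference: 0.4%)
  S: 6.3% (difference: 0.0%) <-- closest
  H: 6.1% (difference: 0.2%)
  R: 6.0% (difference: 0.3%)
  D: 4.3% (difference: 2.0%)
Step 3: 'O' most likely represents 'S' (frequency 6.3%).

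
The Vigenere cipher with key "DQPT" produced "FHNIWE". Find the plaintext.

Step 1: Extend key: DQPTDQ
Step 2: Decrypt each letter (c - k) mod 26:
  F(5) - D(3) = (5-3) mod 26 = 2 = C
  H(7) - Q(16) = (7-16) mod 26 = 17 = R
  N(13) - P(15) = (13-15) mod 26 = 24 = Y
  I(8) - T(19) = (8-19) mod 26 = 15 = P
  W(22) - D(3) = (22-3) mod 26 = 19 = T
  E(4) - Q(16) = (4-16) mod 26 = 14 = O
Plaintext: CRYPTO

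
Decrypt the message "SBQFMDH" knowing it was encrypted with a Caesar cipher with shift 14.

Step 1: Reverse the shift by subtracting 14 from each letter position.
  S (position 18) -> position (18-14) mod 26 = 4 -> E
  B (position 1) -> position (1-14) mod 26 = 13 -> N
  Q (position 16) -> position (16-14) mod 26 = 2 -> C
  F (position 5) -> position (5-14) mod 26 = 17 -> R
  M (position 12) -> position (12-14) mod 26 = 24 -> Y
  D (position 3) -> position (3-14) mod 26 = 15 -> P
  H (position 7) -> position (7-14) mod 26 = 19 -> T
Decrypted message: ENCRYPT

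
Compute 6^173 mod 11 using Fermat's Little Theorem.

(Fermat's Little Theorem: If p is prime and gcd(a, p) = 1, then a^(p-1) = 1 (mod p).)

Step 1: Since 11 is prime, by Fermat's Little Theorem: 6^10 = 1 (mod 11).
Step 2: Reduce exponent: 173 mod 10 = 3.
Step 3: So 6^173 = 6^3 (mod 11).
Step 4: 6^3 mod 11 = 7.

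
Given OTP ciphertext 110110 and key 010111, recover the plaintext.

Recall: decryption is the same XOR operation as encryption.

Step 1: XOR ciphertext with key:
  Ciphertext: 110110
  Key:        010111
  XOR:        100001
Step 2: Plaintext = 100001 = 33 in decimal.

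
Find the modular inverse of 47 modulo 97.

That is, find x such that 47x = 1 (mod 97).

Step 1: We need x such that 47 * x = 1 (mod 97).
Step 2: Using the extended Euclidean algorithm or trial:
  47 * 64 = 3008 = 31 * 97 + 1.
Step 3: Since 3008 mod 97 = 1, the inverse is x = 64.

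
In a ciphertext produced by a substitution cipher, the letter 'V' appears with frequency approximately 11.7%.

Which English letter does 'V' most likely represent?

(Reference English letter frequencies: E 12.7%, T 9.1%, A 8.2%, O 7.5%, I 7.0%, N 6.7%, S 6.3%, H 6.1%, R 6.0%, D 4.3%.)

Step 1: The observed frequency is 11.7%.
Step 2: Compare with English frequencies:
  E: 12.7% (difference: 1.0%) <-- closest
  T: 9.1% (difference: 2.6%)
  A: 8.2% (difference: 3.5%)
  O: 7.5% (difference: 4.2%)
  I: 7.0% (difference: 4.7%)
  N: 6.7% (difference: 5.0%)
  S: 6.3% (difference: 5.4%)
  H: 6.1% (difference: 5.6%)
  R: 6.0% (difference: 5.7%)
  D: 4.3% (difference: 7.4%)
Step 3: 'V' most likely represents 'E' (frequency 12.7%).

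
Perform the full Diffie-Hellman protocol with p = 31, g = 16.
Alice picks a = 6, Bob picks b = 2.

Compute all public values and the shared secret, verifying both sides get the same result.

Step 1: A = g^a mod p = 16^6 mod 31 = 16.
Step 2: B = g^b mod p = 16^2 mod 31 = 8.
Step 3: Alice computes s = B^a mod p = 8^6 mod 31 = 8.
Step 4: Bob computes s = A^b mod p = 16^2 mod 31 = 8.
Both sides agree: shared secret = 8.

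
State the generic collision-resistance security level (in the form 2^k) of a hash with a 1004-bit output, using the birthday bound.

Step 1: The birthday paradox gives collision probability ~50% after sqrt(2^n) = 2^(n/2) hashes.
Step 2: For 1004-bit output: 2^(1004/2) = 2^502.
Step 3: Approximately 2^502 hash computations needed.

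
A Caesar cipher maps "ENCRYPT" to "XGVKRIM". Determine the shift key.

Step 1: Compare first letters: E (position 4) -> X (position 23).
Step 2: Shift = (23 - 4) mod 26 = 19.
The shift value is 19.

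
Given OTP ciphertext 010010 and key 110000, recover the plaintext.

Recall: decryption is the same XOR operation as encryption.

Step 1: XOR ciphertext with key:
  Ciphertext: 010010
  Key:        110000
  XOR:        100010
Step 2: Plaintext = 100010 = 34 in decimal.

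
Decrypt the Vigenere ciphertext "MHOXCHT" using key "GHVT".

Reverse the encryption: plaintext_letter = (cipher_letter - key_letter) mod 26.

Step 1: Extend key: GHVTGHV
Step 2: Decrypt each letter (c - k) mod 26:
  M(12) - G(6) = (12-6) mod 26 = 6 = G
  H(7) - H(7) = (7-7) mod 26 = 0 = A
  O(14) - V(21) = (14-21) mod 26 = 19 = T
  X(23) - T(19) = (23-19) mod 26 = 4 = E
  C(2) - G(6) = (2-6) mod 26 = 22 = W
  H(7) - H(7) = (7-7) mod 26 = 0 = A
  T(19) - V(21) = (19-21) mod 26 = 24 = Y
Plaintext: GATEWAY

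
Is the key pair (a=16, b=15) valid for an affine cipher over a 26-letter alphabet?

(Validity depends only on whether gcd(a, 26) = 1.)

Step 1: Compute gcd(16, 26).
Step 2: gcd(16, 26) = 2.
Since gcd = 2 != 1, 16 shares a common factor with 26, so it cannot be used.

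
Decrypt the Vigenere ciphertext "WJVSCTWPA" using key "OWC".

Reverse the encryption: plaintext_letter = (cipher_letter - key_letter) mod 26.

Step 1: Extend key: OWCOWCOWC
Step 2: Decrypt each letter (c - k) mod 26:
  W(22) - O(14) = (22-14) mod 26 = 8 = I
  J(9) - W(22) = (9-22) mod 26 = 13 = N
  V(21) - C(2) = (21-2) mod 26 = 19 = T
  S(18) - O(14) = (18-14) mod 26 = 4 = E
  C(2) - W(22) = (2-22) mod 26 = 6 = G
  T(19) - C(2) = (19-2) mod 26 = 17 = R
  W(22) - O(14) = (22-14) mod 26 = 8 = I
  P(15) - W(22) = (15-22) mod 26 = 19 = T
  A(0) - C(2) = (0-2) mod 26 = 24 = Y
Plaintext: INTEGRITY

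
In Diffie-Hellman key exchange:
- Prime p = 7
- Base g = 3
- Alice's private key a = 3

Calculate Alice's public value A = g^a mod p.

Step 1: A = g^a mod p = 3^3 mod 7.
  3^1 mod 7 = 3
  3^2 mod 7 = (3 * 3) mod 7 = 2
  3^3 mod 7 = (2 * 3) mod 7 = 6
Result: A = 6.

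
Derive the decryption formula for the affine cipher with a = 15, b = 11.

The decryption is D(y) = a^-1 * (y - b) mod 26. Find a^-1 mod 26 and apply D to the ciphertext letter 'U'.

Step 1: Find a^-1, the modular inverse of 15 mod 26.
Step 2: We need 15 * a^-1 = 1 (mod 26).
Step 3: 15 * 7 = 105 = 4 * 26 + 1, so a^-1 = 7.
Step 4: D(y) = 7(y - 11) mod 26.
Step 5: Apply to 'U' (y = 20): D(20) = 7 * (20 - 11) mod 26 = 7 * 9 mod 26 = 11 -> 'L'.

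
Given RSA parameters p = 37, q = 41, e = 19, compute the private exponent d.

Step 1: n = 37 * 41 = 1517.
Step 2: phi(n) = 36 * 40 = 1440.
Step 3: Find d such that 19 * d = 1 (mod 1440).
Step 4: d = 19^(-1) mod 1440 = 379.
Verification: 19 * 379 = 7201 = 5 * 1440 + 1.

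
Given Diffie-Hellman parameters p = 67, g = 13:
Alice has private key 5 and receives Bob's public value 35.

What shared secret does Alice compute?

Step 1: s = B^a mod p = 35^5 mod 67.
  35^1 mod 67 = 35
  35^2 mod 67 = (35 * 35) mod 67 = 19
  35^3 mod 67 = (19 * 35) mod 67 = 62
  35^4 mod 67 = (62 * 35) mod 67 = 26
  35^5 mod 67 = (26 * 35) mod 67 = 39
Result: shared secret = 39.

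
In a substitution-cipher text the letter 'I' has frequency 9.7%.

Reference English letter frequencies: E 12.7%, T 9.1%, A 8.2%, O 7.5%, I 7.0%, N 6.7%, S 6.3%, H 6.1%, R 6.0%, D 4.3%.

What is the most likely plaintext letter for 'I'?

Step 1: The observed frequency is 9.7%.
Step 2: Compare with English frequencies:
  E: 12.7% (difference: 3.0%)
  T: 9.1% (difference: 0.6%) <-- closest
  A: 8.2% (difference: 1.5%)
  O: 7.5% (difference: 2.2%)
  I: 7.0% (difference: 2.7%)
  N: 6.7% (difference: 3.0%)
  S: 6.3% (difference: 3.4%)
  H: 6.1% (difference: 3.6%)
  R: 6.0% (difference: 3.7%)
  D: 4.3% (difference: 5.4%)
Step 3: 'I' most likely represents 'T' (frequency 9.1%).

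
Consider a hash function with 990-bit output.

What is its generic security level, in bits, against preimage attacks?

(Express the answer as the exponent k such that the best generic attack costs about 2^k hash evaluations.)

Step 1: The hash has a 990-bit output.
Step 2: Preimage resistance means: given a digest h(x), it should be infeasible to find any input that hashes to it.
With a 990-bit output there are 2^990 possible digests, so a generic brute-force preimage search costs about 2^990 evaluations.
Step 3: Security level = 990 bits.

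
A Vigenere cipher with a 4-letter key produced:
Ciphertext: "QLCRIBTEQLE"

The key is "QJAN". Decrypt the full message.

Step 1: Key 'QJAN' has length 4. Extended key: QJANQJANQJA
Step 2: Decrypt each position:
  Q(16) - Q(16) = 0 = A
  L(11) - J(9) = 2 = C
  C(2) - A(0) = 2 = C
  R(17) - N(13) = 4 = E
  I(8) - Q(16) = 18 = S
  B(1) - J(9) = 18 = S
  T(19) - A(0) = 19 = T
  E(4) - N(13) = 17 = R
  Q(16) - Q(16) = 0 = A
  L(11) - J(9) = 2 = C
  E(4) - A(0) = 4 = E
Plaintext: ACCESSTRACE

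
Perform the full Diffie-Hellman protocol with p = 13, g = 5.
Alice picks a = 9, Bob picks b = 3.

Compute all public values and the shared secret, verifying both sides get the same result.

Step 1: A = g^a mod p = 5^9 mod 13 = 5.
Step 2: B = g^b mod p = 5^3 mod 13 = 8.
Step 3: Alice computes s = B^a mod p = 8^9 mod 13 = 8.
Step 4: Bob computes s = A^b mod p = 5^3 mod 13 = 8.
Both sides agree: shared secret = 8.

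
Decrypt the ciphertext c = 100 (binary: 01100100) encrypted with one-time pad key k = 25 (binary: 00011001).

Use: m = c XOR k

Step 1: XOR ciphertext with key:
  Ciphertext: 01100100
  Key:        00011001
  XOR:        01111101
Step 2: Plaintext = 01111101 = 125 in decimal.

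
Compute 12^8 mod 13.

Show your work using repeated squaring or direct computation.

Step 1: Compute 12^8 mod 13 step by step, reducing modulo 13 at each step.
  12^1 mod 13 = 12
  12^2 mod 13 = (12 * 12) mod 13 = 1
  12^3 mod 13 = (1 * 12) mod 13 = 12
  12^4 mod 13 = (12 * 12) mod 13 = 1
  12^5 mod 13 = (1 * 12) mod 13 = 12
  12^6 mod 13 = (12 * 12) mod 13 = 1
  12^7 mod 13 = (1 * 12) mod 13 = 12
  12^8 mod 13 = (12 * 12) mod 13 = 1
Step 2: Result = 1.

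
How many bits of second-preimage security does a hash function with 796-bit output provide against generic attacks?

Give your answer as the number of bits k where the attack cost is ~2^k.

Step 1: The hash has a 796-bit output.
Step 2: Second-preimage resistance means: given a specific input x, it should be infeasible to find a different y with h(y) = h(x).
With a 796-bit output, a generic search for a second preimage costs about 2^796 evaluations (each trial matches the fixed target with probability 2^-796).
Step 3: Security level = 796 bits.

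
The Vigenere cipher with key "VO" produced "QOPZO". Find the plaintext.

Step 1: Extend key: VOVOV
Step 2: Decrypt each letter (c - k) mod 26:
  Q(16) - V(21) = (16-21) mod 26 = 21 = V
  O(14) - O(14) = (14-14) mod 26 = 0 = A
  P(15) - V(21) = (15-21) mod 26 = 20 = U
  Z(25) - O(14) = (25-14) mod 26 = 11 = L
  O(14) - V(21) = (14-21) mod 26 = 19 = T
Plaintext: VAULT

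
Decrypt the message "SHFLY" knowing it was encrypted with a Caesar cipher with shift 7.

Step 1: Reverse the shift by subtracting 7 from each letter position.
  S (position 18) -> position (18-7) mod 26 = 11 -> L
  H (position 7) -> position (7-7) mod 26 = 0 -> A
  F (position 5) -> position (5-7) mod 26 = 24 -> Y
  L (position 11) -> position (11-7) mod 26 = 4 -> E
  Y (position 24) -> position (24-7) mod 26 = 17 -> R
Decrypted message: LAYER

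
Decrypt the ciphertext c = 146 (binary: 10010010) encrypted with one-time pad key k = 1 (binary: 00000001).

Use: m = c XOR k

Step 1: XOR ciphertext with key:
  Ciphertext: 10010010
  Key:        00000001
  XOR:        10010011
Step 2: Plaintext = 10010011 = 147 in decimal.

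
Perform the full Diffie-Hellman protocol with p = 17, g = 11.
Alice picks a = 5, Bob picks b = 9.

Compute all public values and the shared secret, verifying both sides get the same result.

Step 1: A = g^a mod p = 11^5 mod 17 = 10.
Step 2: B = g^b mod p = 11^9 mod 17 = 6.
Step 3: Alice computes s = B^a mod p = 6^5 mod 17 = 7.
Step 4: Bob computes s = A^b mod p = 10^9 mod 17 = 7.
Both sides agree: shared secret = 7.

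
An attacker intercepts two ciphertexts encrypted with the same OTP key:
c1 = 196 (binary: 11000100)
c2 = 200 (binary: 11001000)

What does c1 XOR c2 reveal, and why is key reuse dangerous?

Step 1: c1 XOR c2 = (m1 XOR k) XOR (m2 XOR k).
Step 2: By XOR associativity/commutativity: = m1 XOR m2 XOR k XOR k = m1 XOR m2.
Step 3: 11000100 XOR 11001000 = 00001100 = 12.
Step 4: The key cancels out! An attacker learns m1 XOR m2 = 12, revealing the relationship between plaintexts.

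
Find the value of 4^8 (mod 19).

Step 1: Compute 4^8 mod 19 step by step, reducing modulo 19 at each step.
  4^1 mod 19 = 4
  4^2 mod 19 = (4 * 4) mod 19 = 16
  4^3 mod 19 = (16 * 4) mod 19 = 7
  4^4 mod 19 = (7 * 4) mod 19 = 9
  4^5 mod 19 = (9 * 4) mod 19 = 17
  4^6 mod 19 = (17 * 4) mod 19 = 11
  4^7 mod 19 = (11 * 4) mod 19 = 6
  4^8 mod 19 = (6 * 4) mod 19 = 5
Step 2: Result = 5.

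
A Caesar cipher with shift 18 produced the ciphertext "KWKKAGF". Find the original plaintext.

Step 1: Reverse the shift by subtracting 18 from each letter position.
  K (position 10) -> position (10-18) mod 26 = 18 -> S
  W (position 22) -> position (22-18) mod 26 = 4 -> E
  K (position 10) -> position (10-18) mod 26 = 18 -> S
  K (position 10) -> position (10-18) mod 26 = 18 -> S
  A (position 0) -> position (0-18) mod 26 = 8 -> I
  G (position 6) -> position (6-18) mod 26 = 14 -> O
  F (position 5) -> position (5-18) mod 26 = 13 -> N
Decrypted message: SESSION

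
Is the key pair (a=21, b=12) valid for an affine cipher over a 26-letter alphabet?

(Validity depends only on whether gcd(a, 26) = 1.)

Step 1: Compute gcd(21, 26).
Step 2: gcd(21, 26) = 1.
Since gcd = 1, 21 is coprime with 26, so it is a valid key.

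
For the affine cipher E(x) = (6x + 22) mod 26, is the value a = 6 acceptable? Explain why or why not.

Step 1: Compute gcd(6, 26).
Step 2: gcd(6, 26) = 2.
Since gcd = 2 != 1, 6 shares a common factor with 26, so it cannot be used.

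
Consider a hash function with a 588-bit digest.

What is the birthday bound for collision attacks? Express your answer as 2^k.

Step 1: The birthday paradox gives collision probability ~50% after sqrt(2^n) = 2^(n/2) hashes.
Step 2: For 588-bit output: 2^(588/2) = 2^294.
Step 3: Approximately 2^294 hash computations needed.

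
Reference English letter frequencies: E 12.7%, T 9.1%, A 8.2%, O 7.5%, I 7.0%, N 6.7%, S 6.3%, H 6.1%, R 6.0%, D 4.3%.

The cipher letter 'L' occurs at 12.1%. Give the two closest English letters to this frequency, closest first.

Step 1: Observed frequency of 'L' is 12.1%.
Step 2: Compute distances to each reference frequency and sort:
  E (12.7%): difference = 0.6% <-- BEST
  T (9.1%): difference = 3.0% <-- RUNNER-UP
  A (8.2%): difference = 3.9%
  O (7.5%): difference = 4.6%
  I (7.0%): difference = 5.1%
Step 3: Most likely is 'E' (12.7%, diff 0.6%); second most likely is 'T' (9.1%, diff 3.0%).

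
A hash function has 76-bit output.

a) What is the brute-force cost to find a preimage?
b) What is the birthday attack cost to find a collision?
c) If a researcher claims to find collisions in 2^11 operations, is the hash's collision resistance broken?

Step 1: Preimage resistance requires brute-force of 2^76 operations.
Step 2: Collision resistance (birthday bound) = 2^(76/2) = 2^38.
Step 3: The claimed attack costs 2^11 operations.
Step 4: Since 2^11 < 2^38, the claimed attack beats the generic birthday bound, so collision resistance is broken.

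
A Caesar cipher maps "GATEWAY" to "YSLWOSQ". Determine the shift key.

Step 1: Compare first letters: G (position 6) -> Y (position 24).
Step 2: Shift = (24 - 6) mod 26 = 18.
The shift value is 18.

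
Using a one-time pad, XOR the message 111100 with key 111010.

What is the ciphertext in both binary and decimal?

Step 1: Write out the XOR operation bit by bit:
  Message: 111100
  Key:     111010
  XOR:     000110
Step 2: Convert to decimal: 000110 = 6.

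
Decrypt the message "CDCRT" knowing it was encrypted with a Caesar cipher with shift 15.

Step 1: Reverse the shift by subtracting 15 from each letter position.
  C (position 2) -> position (2-15) mod 26 = 13 -> N
  D (position 3) -> position (3-15) mod 26 = 14 -> O
  C (position 2) -> position (2-15) mod 26 = 13 -> N
  R (position 17) -> position (17-15) mod 26 = 2 -> C
  T (position 19) -> position (19-15) mod 26 = 4 -> E
Decrypted message: NONCE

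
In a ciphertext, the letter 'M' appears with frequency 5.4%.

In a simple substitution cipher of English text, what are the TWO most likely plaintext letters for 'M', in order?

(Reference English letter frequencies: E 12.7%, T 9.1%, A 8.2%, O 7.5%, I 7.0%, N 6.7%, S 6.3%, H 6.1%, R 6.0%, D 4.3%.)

Step 1: Observed frequency of 'M' is 5.4%.
Step 2: Compute distances to each reference frequency and sort:
  R (6.0%): difference = 0.6% <-- BEST
  H (6.1%): difference = 0.7% <-- RUNNER-UP
  S (6.3%): difference = 0.9%
  D (4.3%): difference = 1.1%
  N (6.7%): difference = 1.3%
Step 3: Most likely is 'R' (6.0%, diff 0.6%); second most likely is 'H' (6.1%, diff 0.7%).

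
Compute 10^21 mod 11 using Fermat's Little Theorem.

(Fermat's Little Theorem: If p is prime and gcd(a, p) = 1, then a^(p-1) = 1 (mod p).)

Step 1: Since 11 is prime, by Fermat's Little Theorem: 10^10 = 1 (mod 11).
Step 2: Reduce exponent: 21 mod 10 = 1.
Step 3: So 10^21 = 10^1 (mod 11).
Step 4: 10^1 mod 11 = 10.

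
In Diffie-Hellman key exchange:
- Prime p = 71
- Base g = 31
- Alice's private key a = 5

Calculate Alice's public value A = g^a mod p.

Step 1: A = g^a mod p = 31^5 mod 71.
  31^1 mod 71 = 31
  31^2 mod 71 = (31 * 31) mod 71 = 38
  31^3 mod 71 = (38 * 31) mod 71 = 42
  31^4 mod 71 = (42 * 31) mod 71 = 24
  31^5 mod 71 = (24 * 31) mod 71 = 34
Result: A = 34.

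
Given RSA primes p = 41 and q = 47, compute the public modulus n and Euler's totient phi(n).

Step 1: n = p * q = 41 * 47 = 1927.
Step 2: phi(n) = (p-1)(q-1) = 40 * 46 = 1840.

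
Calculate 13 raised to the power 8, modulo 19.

Step 1: Compute 13^8 mod 19 step by step, reducing modulo 19 at each step.
  13^1 mod 19 = 13
  13^2 mod 19 = (13 * 13) mod 19 = 17
  13^3 mod 19 = (17 * 13) mod 19 = 12
  13^4 mod 19 = (12 * 13) mod 19 = 4
  13^5 mod 19 = (4 * 13) mod 19 = 14
  13^6 mod 19 = (14 * 13) mod 19 = 11
  13^7 mod 19 = (11 * 13) mod 19 = 10
  13^8 mod 19 = (10 * 13) mod 19 = 16
Step 2: Result = 16.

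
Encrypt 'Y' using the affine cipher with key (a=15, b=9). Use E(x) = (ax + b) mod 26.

Step 1: Convert 'Y' to number: x = 24.
Step 2: E(24) = (15 * 24 + 9) mod 26 = 369 mod 26 = 5.
Step 3: Convert 5 back to letter: F.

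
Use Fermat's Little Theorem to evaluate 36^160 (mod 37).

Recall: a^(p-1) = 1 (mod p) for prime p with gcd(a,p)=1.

Step 1: Since 37 is prime, by Fermat's Little Theorem: 36^36 = 1 (mod 37).
Step 2: Reduce exponent: 160 mod 36 = 16.
Step 3: So 36^160 = 36^16 (mod 37).
Step 4: 36^16 mod 37 = 1.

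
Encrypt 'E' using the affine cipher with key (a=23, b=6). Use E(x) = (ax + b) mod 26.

Step 1: Convert 'E' to number: x = 4.
Step 2: E(4) = (23 * 4 + 6) mod 26 = 98 mod 26 = 20.
Step 3: Convert 20 back to letter: U.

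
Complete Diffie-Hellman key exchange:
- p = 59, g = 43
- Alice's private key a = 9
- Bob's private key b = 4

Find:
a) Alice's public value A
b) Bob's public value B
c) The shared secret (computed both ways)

Step 1: A = g^a mod p = 43^9 mod 59 = 10.
Step 2: B = g^b mod p = 43^4 mod 59 = 46.
Step 3: Alice computes s = B^a mod p = 46^9 mod 59 = 29.
Step 4: Bob computes s = A^b mod p = 10^4 mod 59 = 29.
Both sides agree: shared secret = 29.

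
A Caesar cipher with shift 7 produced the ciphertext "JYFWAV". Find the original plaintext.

Step 1: Reverse the shift by subtracting 7 from each letter position.
  J (position 9) -> position (9-7) mod 26 = 2 -> C
  Y (position 24) -> position (24-7) mod 26 = 17 -> R
  F (position 5) -> position (5-7) mod 26 = 24 -> Y
  W (position 22) -> position (22-7) mod 26 = 15 -> P
  A (position 0) -> position (0-7) mod 26 = 19 -> T
  V (position 21) -> position (21-7) mod 26 = 14 -> O
Decrypted message: CRYPTO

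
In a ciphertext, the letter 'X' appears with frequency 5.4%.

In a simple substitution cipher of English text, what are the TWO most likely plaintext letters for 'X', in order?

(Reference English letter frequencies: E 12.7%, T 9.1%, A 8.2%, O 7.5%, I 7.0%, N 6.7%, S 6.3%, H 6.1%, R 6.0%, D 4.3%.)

Step 1: Observed frequency of 'X' is 5.4%.
Step 2: Compute distances to each reference frequency and sort:
  R (6.0%): difference = 0.6% <-- BEST
  H (6.1%): difference = 0.7% <-- RUNNER-UP
  S (6.3%): difference = 0.9%
  D (4.3%): difference = 1.1%
  N (6.7%): difference = 1.3%
Step 3: Most likely is 'R' (6.0%, diff 0.6%); second most likely is 'H' (6.1%, diff 0.7%).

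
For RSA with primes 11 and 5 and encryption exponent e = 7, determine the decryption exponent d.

Step 1: n = 11 * 5 = 55.
Step 2: phi(n) = 10 * 4 = 40.
Step 3: Find d such that 7 * d = 1 (mod 40).
Step 4: d = 7^(-1) mod 40 = 23.
Verification: 7 * 23 = 161 = 4 * 40 + 1.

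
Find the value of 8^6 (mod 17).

Step 1: Compute 8^6 mod 17 step by step, reducing modulo 17 at each step.
  8^1 mod 17 = 8
  8^2 mod 17 = (8 * 8) mod 17 = 13
  8^3 mod 17 = (13 * 8) mod 17 = 2
  8^4 mod 17 = (2 * 8) mod 17 = 16
  8^5 mod 17 = (16 * 8) mod 17 = 9
  8^6 mod 17 = (9 * 8) mod 17 = 4
Step 2: Result = 4.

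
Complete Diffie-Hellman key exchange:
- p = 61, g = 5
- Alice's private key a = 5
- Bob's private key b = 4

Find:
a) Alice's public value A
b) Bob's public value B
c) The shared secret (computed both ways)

Step 1: A = g^a mod p = 5^5 mod 61 = 14.
Step 2: B = g^b mod p = 5^4 mod 61 = 15.
Step 3: Alice computes s = B^a mod p = 15^5 mod 61 = 47.
Step 4: Bob computes s = A^b mod p = 14^4 mod 61 = 47.
Both sides agree: shared secret = 47.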